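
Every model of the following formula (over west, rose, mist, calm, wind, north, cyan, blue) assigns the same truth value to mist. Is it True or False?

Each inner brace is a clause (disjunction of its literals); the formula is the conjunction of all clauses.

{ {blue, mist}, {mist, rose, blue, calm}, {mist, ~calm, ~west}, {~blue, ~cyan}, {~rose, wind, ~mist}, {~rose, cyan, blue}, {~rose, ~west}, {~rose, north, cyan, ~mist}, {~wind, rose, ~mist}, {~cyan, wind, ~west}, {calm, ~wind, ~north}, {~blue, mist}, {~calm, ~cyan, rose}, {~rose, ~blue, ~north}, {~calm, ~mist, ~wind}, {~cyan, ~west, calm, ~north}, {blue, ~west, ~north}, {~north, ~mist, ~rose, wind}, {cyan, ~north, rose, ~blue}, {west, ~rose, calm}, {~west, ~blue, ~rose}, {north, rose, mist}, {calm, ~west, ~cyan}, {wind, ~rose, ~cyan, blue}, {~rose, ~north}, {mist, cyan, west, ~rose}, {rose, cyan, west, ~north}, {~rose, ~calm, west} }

Suppose mist = 0.
The clause (blue) is unit, so blue = 1.
That conflicts with the unit clause (~blue).
So every satisfying assignment has mist = True.

True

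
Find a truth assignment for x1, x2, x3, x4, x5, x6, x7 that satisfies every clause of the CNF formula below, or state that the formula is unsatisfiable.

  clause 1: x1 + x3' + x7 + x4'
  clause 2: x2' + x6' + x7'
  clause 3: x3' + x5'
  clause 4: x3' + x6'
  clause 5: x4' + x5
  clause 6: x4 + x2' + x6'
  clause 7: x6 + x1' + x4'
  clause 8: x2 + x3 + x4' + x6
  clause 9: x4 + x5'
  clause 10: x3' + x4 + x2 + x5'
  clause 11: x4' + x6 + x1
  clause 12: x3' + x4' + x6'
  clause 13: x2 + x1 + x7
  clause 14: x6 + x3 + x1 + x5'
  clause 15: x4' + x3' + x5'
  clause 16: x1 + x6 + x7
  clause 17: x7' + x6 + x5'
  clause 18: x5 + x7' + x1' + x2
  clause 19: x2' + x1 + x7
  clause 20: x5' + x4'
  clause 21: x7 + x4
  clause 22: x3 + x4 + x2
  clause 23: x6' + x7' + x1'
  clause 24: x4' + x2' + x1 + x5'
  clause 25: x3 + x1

Case x3 = 0:
(x1) alone gives x1 = 1.
Case x4 = 0:
(x5') alone gives x5 = 0.
(x7) alone gives x7 = 1.
(x2) alone gives x2 = 1.
(x6') alone gives x6 = 0.
Every clause now holds.

x1=1; x2=1; x3=0; x4=0; x5=0; x6=0; x7=1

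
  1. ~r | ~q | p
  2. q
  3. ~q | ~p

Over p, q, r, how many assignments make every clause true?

1

There are 2^3 = 8 truth assignments over (p, q, r).
Check each against the 3 clauses (columns in the order p, q, r):
  F F F  ✗ fails (q)
  F F T  ✗ fails (q)
  F T F  ✓ satisfies all
  F T T  ✗ fails (~r | ~q | p)
  T F F  ✗ fails (q)
  T F T  ✗ fails (q)
  T T F  ✗ fails (~q | ~p)
  T T T  ✗ fails (~q | ~p)
1 of the 8 rows is a model.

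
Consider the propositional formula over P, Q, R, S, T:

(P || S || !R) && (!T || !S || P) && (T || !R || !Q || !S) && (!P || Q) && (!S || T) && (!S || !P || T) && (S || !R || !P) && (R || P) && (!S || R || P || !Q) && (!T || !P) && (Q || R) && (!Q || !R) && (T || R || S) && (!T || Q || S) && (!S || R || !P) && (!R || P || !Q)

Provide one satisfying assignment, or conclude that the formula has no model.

UNSATISFIABLE

Branch on P: set P = false.
(R) alone gives R = true.
(S) alone gives S = true.
(!T) alone gives T = false.
Now (T) is unsatisfied and unit — conflict.
Backtrack on P: now try P = true.
(Q) alone gives Q = true.
(!T) alone gives T = false.
(!S) alone gives S = false.
(!R) alone gives R = false.
Now (R) is unsatisfied and unit — conflict.
Neither P = true nor P = false works.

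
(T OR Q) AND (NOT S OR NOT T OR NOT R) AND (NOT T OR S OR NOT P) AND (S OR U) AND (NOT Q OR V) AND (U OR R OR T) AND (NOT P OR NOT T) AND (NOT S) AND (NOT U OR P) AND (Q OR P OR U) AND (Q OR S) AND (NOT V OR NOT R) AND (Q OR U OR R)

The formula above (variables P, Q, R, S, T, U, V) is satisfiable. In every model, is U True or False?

Suppose U = false.
Unit clause (S) forces S = true.
But (NOT S) is also a unit clause — contradiction.
So every satisfying assignment has U = True.

True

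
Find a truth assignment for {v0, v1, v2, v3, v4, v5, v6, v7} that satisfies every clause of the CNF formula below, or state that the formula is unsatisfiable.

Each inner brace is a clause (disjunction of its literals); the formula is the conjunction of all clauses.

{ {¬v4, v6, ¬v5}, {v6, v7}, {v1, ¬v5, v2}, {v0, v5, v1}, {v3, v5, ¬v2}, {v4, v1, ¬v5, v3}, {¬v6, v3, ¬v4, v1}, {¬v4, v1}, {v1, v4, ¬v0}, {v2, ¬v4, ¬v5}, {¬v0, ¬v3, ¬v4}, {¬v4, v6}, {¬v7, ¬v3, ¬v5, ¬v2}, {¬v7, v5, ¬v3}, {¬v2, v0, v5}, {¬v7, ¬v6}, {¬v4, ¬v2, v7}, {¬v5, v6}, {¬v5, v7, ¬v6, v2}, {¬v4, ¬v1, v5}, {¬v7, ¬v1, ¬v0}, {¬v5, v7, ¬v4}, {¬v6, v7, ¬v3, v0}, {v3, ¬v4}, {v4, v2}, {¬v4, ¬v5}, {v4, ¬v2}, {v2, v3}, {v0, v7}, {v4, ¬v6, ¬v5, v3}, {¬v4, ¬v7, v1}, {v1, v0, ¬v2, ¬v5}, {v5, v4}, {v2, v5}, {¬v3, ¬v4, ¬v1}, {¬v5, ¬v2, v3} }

Try v6 = True.
Unit clause (¬v7) forces v7 = False.
Unit clause (v0) forces v0 = True.
Try v4 = False.
Unit clause (v1) forces v1 = True.
Unit clause (v2) forces v2 = True.
But (¬v2) is also a unit clause — contradiction.
That branch fails; take v4 = True instead.
Unit clause (v1) forces v1 = True.
Unit clause (¬v3) forces v3 = False.
But (v3) is also a unit clause — contradiction.
Neither v4 = True nor v4 = False works.
That branch fails; take v6 = False instead.
Unit clause (v7) forces v7 = True.
Unit clause (¬v4) forces v4 = False.
Unit clause (¬v5) forces v5 = False.
But (v5) is also a unit clause — contradiction.
Neither v6 = True nor v6 = False works.

UNSATISFIABLE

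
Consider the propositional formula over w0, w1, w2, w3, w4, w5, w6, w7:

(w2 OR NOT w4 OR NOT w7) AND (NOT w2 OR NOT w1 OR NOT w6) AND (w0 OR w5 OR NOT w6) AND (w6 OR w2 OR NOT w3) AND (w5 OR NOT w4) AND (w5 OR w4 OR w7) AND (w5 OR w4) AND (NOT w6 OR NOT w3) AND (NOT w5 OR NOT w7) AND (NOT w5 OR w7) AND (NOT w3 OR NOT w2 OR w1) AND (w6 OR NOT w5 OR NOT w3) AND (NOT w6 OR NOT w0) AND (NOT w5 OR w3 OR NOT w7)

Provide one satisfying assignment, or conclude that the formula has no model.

Suppose w5 = true.
The clause (NOT w7) is unit, so w7 = false.
That conflicts with the unit clause (w7).
So w5 must be the other value — set w5 = false.
The clause (NOT w4) is unit, so w4 = false.
That conflicts with the unit clause (w4).
Both values of w5 lead to a conflict.

UNSATISFIABLE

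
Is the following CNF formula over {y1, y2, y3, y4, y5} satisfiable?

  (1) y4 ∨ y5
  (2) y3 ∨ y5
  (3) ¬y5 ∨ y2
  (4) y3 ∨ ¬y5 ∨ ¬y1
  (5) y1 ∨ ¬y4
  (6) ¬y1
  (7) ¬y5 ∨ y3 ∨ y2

Unit clause (¬y1) forces y1 = False.
Unit clause (¬y4) forces y4 = False.
Unit clause (y5) forces y5 = True.
Unit clause (y2) forces y2 = True.
Every clause is now satisfied; y3 is unconstrained.
A satisfying assignment: y1: False; y2: True; y3: True; y4: False; y5: True.

Yes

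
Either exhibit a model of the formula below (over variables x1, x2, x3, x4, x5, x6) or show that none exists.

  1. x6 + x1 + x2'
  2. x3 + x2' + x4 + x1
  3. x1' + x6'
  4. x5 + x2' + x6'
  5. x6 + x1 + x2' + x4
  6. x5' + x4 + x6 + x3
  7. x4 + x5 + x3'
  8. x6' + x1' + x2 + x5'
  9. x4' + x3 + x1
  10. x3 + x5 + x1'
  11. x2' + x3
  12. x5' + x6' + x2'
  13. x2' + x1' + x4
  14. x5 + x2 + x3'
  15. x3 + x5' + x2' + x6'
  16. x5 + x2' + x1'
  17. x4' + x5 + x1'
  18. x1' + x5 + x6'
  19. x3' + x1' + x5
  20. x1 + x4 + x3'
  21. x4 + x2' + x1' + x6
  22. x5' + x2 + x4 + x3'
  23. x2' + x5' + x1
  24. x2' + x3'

Branch on x1: set x1 = 0.
Branch on x6: set x6 = 1.
Branch on x5: set x5 = 1.
(x2') alone gives x2 = 0.
Branch on x4: set x4 = 1.
(x3) alone gives x3 = 1.
This assignment satisfies each clause.

x1: 0; x2: 0; x3: 1; x4: 1; x5: 1; x6: 1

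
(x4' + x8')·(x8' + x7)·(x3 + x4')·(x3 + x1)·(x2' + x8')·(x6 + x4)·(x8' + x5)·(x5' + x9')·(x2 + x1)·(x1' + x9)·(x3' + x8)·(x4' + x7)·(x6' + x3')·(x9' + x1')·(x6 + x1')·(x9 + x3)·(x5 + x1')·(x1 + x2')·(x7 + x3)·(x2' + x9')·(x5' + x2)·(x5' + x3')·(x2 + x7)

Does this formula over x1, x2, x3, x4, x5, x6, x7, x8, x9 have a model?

No

Suppose x4 = 0.
(x6) alone gives x6 = 1.
(x3') alone gives x3 = 0.
(x1) alone gives x1 = 1.
(x9) alone gives x9 = 1.
That conflicts with the unit clause (x9').
So x4 must be the other value — set x4 = 1.
(x8') alone gives x8 = 0.
(x3) alone gives x3 = 1.
That conflicts with the unit clause (x3').
Either choice for x4 ends in contradiction.
No assignment satisfies every clause.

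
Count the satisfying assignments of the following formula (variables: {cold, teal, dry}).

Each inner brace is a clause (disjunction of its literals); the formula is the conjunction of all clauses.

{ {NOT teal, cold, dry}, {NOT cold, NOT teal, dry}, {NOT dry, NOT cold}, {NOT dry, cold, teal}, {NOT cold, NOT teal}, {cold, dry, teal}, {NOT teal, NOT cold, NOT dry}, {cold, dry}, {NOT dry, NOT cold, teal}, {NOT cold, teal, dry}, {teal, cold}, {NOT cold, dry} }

There are 2^3 = 8 truth assignments over (cold, teal, dry).
Split on dry. With dry = true, the clauses containing dry are satisfied and NOT dry drops from the rest; 1 of the 2^2 = 4 assignments to the other variables satisfy what remains.
With dry = false, by the same count on the reduced clause set, 0 assignments work.
(One model: cold=F, teal=T, dry=T.)
Total: 1 + 0 = 1.

1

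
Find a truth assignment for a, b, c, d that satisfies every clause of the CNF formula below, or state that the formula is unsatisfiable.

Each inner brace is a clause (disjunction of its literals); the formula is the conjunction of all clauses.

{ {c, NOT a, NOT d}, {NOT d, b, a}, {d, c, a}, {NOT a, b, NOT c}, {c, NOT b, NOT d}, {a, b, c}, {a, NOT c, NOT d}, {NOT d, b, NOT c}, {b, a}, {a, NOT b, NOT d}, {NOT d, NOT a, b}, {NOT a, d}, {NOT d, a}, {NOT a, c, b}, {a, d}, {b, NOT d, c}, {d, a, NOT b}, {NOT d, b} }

Case b = true:
Case c = true:
Case a = true:
(d) alone gives d = true.
All clauses are satisfied.

a ↦ true; b ↦ true; c ↦ true; d ↦ true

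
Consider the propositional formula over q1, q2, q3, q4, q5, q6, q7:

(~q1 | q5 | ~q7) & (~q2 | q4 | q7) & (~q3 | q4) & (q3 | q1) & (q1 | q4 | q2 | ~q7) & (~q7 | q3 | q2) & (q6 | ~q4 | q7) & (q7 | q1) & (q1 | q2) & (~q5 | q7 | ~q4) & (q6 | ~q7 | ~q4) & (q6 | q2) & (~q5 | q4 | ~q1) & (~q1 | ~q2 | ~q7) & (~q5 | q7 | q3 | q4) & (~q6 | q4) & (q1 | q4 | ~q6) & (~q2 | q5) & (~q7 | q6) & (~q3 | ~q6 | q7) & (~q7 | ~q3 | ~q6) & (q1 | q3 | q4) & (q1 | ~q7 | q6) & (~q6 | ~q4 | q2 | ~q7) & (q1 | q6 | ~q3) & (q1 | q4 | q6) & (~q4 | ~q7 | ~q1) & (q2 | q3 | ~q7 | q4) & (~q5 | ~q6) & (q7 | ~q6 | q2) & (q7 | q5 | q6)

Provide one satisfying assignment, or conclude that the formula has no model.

Try q3 = 0.
Unit clause (q1) forces q1 = 1.
Try q5 = 1.
Unit clause (q4) forces q4 = 1.
Unit clause (q7) forces q7 = 1.
That conflicts with the unit clause (~q7).
That branch fails; take q5 = 0 instead.
Unit clause (~q7) forces q7 = 0.
Unit clause (~q2) forces q2 = 0.
Unit clause (q6) forces q6 = 1.
That conflicts with the unit clause (~q6).
Neither q5 = 1 nor q5 = 0 works.
That branch fails; take q3 = 1 instead.
Unit clause (q4) forces q4 = 1.
Try q6 = 1.
Unit clause (q7) forces q7 = 1.
That conflicts with the unit clause (~q7).
That branch fails; take q6 = 0 instead.
Unit clause (q7) forces q7 = 1.
That conflicts with the unit clause (~q7).
Neither q6 = 1 nor q6 = 0 works.
Neither q3 = 1 nor q3 = 0 works.

UNSATISFIABLE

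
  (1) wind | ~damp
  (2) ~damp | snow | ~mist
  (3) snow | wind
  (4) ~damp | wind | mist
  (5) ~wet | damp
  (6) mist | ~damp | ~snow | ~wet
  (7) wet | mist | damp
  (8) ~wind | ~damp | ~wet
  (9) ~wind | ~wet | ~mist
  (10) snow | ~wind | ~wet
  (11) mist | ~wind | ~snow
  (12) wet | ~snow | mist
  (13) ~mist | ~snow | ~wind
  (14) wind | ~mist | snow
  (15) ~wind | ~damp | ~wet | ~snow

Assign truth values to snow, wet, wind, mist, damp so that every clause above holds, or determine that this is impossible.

Suppose wind = 1.
Suppose wet = 0.
Suppose mist = 0.
(damp) alone gives damp = 1.
(~snow) alone gives snow = 0.
Every clause now holds.

snow=0,  wet=0,  wind=1,  mist=0,  damp=1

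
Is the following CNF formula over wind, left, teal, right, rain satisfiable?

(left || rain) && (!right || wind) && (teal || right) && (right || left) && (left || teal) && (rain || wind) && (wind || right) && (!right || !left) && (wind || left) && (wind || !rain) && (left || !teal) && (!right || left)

Satisfiable

Try left = true.
Unit clause (!right) forces right = false.
Unit clause (teal) forces teal = true.
Unit clause (wind) forces wind = true.
All clauses hold; rain can take either value.
A satisfying assignment: wind ↦ true,  left ↦ true,  teal ↦ true,  right ↦ false,  rain ↦ false.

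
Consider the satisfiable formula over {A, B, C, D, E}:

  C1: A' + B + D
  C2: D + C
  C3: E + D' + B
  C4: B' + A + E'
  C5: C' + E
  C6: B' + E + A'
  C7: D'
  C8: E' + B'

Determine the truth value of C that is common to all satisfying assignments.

Suppose C = 0.
The clause (D) is unit, so D = 1.
That conflicts with the unit clause (D').
So every satisfying assignment has C = True.

True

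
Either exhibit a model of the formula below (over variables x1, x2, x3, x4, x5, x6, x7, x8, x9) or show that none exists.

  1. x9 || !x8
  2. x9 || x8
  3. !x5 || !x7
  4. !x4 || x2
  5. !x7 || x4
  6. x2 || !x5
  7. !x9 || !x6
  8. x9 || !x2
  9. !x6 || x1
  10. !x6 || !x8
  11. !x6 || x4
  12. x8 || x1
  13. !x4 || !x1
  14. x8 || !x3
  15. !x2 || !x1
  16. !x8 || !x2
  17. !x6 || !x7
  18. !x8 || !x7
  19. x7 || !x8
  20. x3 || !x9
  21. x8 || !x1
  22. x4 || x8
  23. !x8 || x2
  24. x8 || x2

Suppose x9 = true.
From the singleton clause (!x6), x6 = false.
From the singleton clause (x3), x3 = true.
From the singleton clause (x8), x8 = true.
From the singleton clause (!x2), x2 = false.
Now (x2) is unsatisfied and unit — conflict.
So x9 must be the other value — set x9 = false.
From the singleton clause (!x8), x8 = false.
Now (x8) is unsatisfied and unit — conflict.
Neither x9 = true nor x9 = false works.

UNSATISFIABLE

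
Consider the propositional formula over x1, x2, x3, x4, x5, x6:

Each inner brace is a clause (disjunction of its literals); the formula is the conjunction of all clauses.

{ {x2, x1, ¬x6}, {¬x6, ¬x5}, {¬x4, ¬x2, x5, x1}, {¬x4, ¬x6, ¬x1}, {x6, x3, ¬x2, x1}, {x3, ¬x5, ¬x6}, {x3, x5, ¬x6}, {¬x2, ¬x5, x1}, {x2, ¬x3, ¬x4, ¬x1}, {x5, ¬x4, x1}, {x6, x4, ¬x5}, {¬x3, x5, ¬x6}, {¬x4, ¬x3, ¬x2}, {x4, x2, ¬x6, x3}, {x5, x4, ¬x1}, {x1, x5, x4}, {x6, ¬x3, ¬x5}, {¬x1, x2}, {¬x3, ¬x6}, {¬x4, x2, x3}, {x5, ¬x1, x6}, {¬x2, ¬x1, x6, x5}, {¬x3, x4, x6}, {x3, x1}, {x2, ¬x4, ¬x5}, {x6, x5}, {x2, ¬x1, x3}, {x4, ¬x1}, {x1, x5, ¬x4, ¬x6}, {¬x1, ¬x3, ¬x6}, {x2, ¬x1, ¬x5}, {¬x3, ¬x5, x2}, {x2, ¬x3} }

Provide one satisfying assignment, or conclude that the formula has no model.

x1: True,  x2: True,  x3: False,  x4: True,  x5: True,  x6: False

Suppose x6 = False.
The clause (x5) is unit, so x5 = True.
The clause (x4) is unit, so x4 = True.
The clause (¬x3) is unit, so x3 = False.
The clause (x2) is unit, so x2 = True.
The clause (x1) is unit, so x1 = True.
All clauses are satisfied.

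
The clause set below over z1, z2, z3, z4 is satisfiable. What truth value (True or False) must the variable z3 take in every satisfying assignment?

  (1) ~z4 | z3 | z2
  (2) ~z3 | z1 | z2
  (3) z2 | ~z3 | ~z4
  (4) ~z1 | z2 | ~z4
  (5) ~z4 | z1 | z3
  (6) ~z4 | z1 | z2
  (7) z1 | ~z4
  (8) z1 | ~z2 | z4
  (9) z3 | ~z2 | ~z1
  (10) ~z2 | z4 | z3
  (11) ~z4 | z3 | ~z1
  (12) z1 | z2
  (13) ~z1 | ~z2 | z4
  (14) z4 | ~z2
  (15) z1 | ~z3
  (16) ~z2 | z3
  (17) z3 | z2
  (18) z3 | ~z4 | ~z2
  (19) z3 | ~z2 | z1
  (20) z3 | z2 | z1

Suppose z3 = 0.
The clause (~z2) is unit, so z2 = 0.
That conflicts with the unit clause (z2).
So every satisfying assignment has z3 = True.

True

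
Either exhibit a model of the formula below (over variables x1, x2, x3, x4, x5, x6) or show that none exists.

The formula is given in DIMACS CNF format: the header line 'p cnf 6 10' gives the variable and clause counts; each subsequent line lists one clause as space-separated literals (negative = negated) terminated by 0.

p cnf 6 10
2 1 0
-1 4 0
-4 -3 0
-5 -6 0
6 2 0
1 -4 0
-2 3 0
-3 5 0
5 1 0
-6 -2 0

x1: True; x2: False; x3: False; x4: True; x5: False; x6: True

Try x2 = False.
Unit clause (x1) forces x1 = True.
Unit clause (x4) forces x4 = True.
Unit clause (¬x3) forces x3 = False.
Unit clause (x6) forces x6 = True.
Unit clause (¬x5) forces x5 = False.
Every clause now holds.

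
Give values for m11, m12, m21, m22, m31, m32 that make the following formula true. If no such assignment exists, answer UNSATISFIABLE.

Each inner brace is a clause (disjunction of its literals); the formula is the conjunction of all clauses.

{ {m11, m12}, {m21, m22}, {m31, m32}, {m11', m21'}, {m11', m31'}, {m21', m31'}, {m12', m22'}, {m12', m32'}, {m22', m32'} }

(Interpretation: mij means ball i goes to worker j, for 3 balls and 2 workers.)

Case m11 = 1:
The clause (m21') is unit, so m21 = 0.
The clause (m22) is unit, so m22 = 1.
The clause (m31') is unit, so m31 = 0.
The clause (m32) is unit, so m32 = 1.
Now (m32') is unsatisfied and unit — conflict.
Undo m11 and try m11 = 0.
The clause (m12) is unit, so m12 = 1.
The clause (m22') is unit, so m22 = 0.
The clause (m21) is unit, so m21 = 1.
The clause (m31') is unit, so m31 = 0.
The clause (m32) is unit, so m32 = 1.
Now (m32') is unsatisfied and unit — conflict.
Either choice for m11 ends in contradiction.

UNSATISFIABLE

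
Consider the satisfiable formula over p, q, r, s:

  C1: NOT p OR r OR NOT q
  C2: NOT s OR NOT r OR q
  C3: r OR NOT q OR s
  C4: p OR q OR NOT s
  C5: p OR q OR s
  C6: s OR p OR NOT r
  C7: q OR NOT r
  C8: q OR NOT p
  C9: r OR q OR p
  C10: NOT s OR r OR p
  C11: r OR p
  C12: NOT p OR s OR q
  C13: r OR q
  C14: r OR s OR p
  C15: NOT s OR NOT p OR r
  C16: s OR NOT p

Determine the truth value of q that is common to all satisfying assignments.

True

Suppose q = false.
The clause (NOT r) is unit, so r = false.
Now (r) is unsatisfied and unit — conflict.
So every satisfying assignment has q = True.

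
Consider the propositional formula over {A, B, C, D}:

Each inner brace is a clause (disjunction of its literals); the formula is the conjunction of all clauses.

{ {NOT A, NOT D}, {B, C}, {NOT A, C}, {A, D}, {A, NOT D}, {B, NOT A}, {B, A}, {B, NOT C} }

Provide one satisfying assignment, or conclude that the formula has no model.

A: true, B: true, C: true, D: false

Suppose A = true.
From the singleton clause (NOT D), D = false.
From the singleton clause (C), C = true.
From the singleton clause (B), B = true.
This assignment satisfies each clause.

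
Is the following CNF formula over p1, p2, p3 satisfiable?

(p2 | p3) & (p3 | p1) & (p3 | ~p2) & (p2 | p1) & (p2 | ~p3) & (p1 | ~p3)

Yes

Try p2 = 1.
(p3) alone gives p3 = 1.
(p1) alone gives p1 = 1.
All clauses are satisfied.
A satisfying assignment: p1: 1, p2: 1, p3: 1.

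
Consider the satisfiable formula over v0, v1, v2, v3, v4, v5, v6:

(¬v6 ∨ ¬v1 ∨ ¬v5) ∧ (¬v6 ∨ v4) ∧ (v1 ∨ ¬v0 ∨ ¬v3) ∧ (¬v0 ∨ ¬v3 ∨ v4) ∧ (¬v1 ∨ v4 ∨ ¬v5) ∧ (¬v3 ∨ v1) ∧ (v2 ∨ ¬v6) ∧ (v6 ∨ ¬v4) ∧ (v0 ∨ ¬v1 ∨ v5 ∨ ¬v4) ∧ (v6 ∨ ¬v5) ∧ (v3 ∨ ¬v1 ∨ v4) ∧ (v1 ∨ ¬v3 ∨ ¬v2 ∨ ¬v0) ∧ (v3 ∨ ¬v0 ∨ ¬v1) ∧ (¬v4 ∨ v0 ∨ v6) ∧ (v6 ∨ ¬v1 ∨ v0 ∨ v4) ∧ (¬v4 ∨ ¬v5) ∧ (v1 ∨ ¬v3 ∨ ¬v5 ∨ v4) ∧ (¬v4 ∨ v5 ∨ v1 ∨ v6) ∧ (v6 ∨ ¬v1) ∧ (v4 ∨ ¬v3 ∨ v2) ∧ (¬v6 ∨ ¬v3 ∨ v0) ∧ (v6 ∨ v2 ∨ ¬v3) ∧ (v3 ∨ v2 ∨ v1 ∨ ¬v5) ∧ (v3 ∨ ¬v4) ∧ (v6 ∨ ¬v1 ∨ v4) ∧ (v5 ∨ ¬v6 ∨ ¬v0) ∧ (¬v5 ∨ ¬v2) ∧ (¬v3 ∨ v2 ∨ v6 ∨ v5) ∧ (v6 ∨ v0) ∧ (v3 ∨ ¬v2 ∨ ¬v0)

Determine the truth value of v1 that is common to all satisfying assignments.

Suppose v1 = True.
The clause (v6) is unit, so v6 = True.
The clause (¬v5) is unit, so v5 = False.
The clause (v4) is unit, so v4 = True.
The clause (v2) is unit, so v2 = True.
The clause (v0) is unit, so v0 = True.
Now (¬v0) is unsatisfied and unit — conflict.
So every satisfying assignment has v1 = False.

False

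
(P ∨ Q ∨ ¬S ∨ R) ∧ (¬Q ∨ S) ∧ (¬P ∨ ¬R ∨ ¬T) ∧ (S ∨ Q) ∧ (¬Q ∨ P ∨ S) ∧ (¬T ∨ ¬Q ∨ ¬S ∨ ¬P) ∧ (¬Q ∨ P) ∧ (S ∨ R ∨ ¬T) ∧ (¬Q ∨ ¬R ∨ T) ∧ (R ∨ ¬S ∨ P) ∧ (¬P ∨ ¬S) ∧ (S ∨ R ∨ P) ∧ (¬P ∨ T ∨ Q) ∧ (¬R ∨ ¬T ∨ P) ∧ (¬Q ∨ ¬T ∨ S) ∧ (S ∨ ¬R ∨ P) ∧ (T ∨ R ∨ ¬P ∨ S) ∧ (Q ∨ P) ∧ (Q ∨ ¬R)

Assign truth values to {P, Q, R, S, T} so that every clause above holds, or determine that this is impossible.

Suppose Q = False.
The clause (S) is unit, so S = True.
The clause (¬P) is unit, so P = False.
Now (P) is unsatisfied and unit — conflict.
Backtrack on Q: now try Q = True.
The clause (S) is unit, so S = True.
The clause (P) is unit, so P = True.
Now (¬P) is unsatisfied and unit — conflict.
Either choice for Q ends in contradiction.

UNSATISFIABLE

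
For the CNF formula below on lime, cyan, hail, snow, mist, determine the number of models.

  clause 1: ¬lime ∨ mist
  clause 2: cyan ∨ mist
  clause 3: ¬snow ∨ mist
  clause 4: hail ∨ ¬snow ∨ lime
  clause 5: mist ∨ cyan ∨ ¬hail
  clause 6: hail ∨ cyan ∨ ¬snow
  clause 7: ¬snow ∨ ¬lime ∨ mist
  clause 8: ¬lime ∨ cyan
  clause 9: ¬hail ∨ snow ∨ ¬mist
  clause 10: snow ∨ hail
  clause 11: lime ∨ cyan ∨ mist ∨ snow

5

There are 2^5 = 32 truth assignments over (lime, cyan, hail, snow, mist).
Split on hail. With hail = True, the clauses containing hail are satisfied and ¬hail drops from the rest; 4 of the 2^4 = 16 assignments to the other variables satisfy what remains.
With hail = False, by the same count on the reduced clause set, 1 assignment works.
Total: 4 + 1 = 5.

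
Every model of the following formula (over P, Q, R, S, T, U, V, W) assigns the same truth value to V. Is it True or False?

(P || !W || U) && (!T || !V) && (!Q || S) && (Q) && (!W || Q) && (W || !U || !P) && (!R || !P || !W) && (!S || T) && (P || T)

False

Suppose V = true.
(!T) alone gives T = false.
(Q) alone gives Q = true.
(S) alone gives S = true.
But (!S) is also a unit clause — contradiction.
So every satisfying assignment has V = False.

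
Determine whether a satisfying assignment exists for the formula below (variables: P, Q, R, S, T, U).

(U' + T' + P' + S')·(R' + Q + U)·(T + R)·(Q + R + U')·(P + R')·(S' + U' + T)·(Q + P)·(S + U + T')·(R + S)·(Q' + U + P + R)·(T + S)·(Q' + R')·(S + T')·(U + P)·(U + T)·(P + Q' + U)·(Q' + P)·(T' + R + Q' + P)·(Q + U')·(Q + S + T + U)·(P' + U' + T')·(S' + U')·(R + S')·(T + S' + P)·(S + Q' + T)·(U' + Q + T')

No

Try T = 1.
The clause (S) is unit, so S = 1.
The clause (U') is unit, so U = 0.
The clause (P) is unit, so P = 1.
The clause (R) is unit, so R = 1.
The clause (Q) is unit, so Q = 1.
Now (Q') is unsatisfied and unit — conflict.
That branch fails; take T = 0 instead.
The clause (R) is unit, so R = 1.
The clause (P) is unit, so P = 1.
The clause (S) is unit, so S = 1.
The clause (U') is unit, so U = 0.
Now (U) is unsatisfied and unit — conflict.
Neither T = 1 nor T = 0 works.
No assignment satisfies every clause.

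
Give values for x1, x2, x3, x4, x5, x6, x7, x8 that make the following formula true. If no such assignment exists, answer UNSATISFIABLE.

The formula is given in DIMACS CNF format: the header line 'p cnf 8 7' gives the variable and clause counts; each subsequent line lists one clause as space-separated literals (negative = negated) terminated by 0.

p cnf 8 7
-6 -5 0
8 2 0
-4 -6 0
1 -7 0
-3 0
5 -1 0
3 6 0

From the singleton clause (¬x3), x3 = False.
From the singleton clause (x6), x6 = True.
From the singleton clause (¬x5), x5 = False.
From the singleton clause (¬x4), x4 = False.
From the singleton clause (¬x1), x1 = False.
From the singleton clause (¬x7), x7 = False.
Branch on x8: set x8 = True.
All clauses hold; x2 can take either value.

x1: False, x2: True, x3: False, x4: False, x5: False, x6: True, x7: False, x8: True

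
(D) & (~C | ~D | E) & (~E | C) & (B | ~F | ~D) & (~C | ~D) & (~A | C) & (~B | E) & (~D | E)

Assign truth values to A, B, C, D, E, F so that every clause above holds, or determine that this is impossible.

Unit clause (D) forces D = 1.
Unit clause (~C) forces C = 0.
Unit clause (~E) forces E = 0.
Now (E) is unsatisfied and unit — conflict.

UNSATISFIABLE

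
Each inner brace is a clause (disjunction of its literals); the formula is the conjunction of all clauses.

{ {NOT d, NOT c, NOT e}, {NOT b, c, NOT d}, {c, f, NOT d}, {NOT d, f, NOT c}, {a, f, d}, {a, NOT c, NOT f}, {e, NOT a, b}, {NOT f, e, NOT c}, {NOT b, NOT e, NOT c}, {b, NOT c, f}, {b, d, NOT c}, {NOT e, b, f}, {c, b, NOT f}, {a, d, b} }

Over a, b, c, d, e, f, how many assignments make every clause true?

There are 2^6 = 64 truth assignments over (a, b, c, d, e, f).
Split on d. With d = true, the clauses containing d are satisfied and NOT d drops from the rest; 0 of the 2^5 = 32 assignments to the other variables satisfy what remains.
With d = false, by the same count on the reduced clause set, 7 assignments work.
(One model: a=F, b=T, c=F, d=F, e=F, f=T.)
Total: 0 + 7 = 7.

7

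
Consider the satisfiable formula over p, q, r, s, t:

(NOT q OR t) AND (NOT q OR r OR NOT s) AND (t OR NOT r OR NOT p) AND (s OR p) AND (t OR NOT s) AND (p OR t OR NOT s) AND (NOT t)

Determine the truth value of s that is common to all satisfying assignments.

False

Suppose s = true.
(t) alone gives t = true.
Now (NOT t) is unsatisfied and unit — conflict.
So every satisfying assignment has s = False.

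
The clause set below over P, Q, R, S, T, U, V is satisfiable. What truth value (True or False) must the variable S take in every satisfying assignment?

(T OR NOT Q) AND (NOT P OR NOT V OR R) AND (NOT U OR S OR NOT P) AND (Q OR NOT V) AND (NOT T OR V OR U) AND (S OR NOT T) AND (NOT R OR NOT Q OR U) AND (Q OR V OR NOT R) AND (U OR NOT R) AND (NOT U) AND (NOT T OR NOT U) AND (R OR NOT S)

Suppose S = true.
(NOT U) alone gives U = false.
(NOT R) alone gives R = false.
Now (R) is unsatisfied and unit — conflict.
So every satisfying assignment has S = False.

False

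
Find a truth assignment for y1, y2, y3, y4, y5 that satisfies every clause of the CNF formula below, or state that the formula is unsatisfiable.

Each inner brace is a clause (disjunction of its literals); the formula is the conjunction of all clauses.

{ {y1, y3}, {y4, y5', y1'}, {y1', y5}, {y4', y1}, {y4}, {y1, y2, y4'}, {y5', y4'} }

UNSATISFIABLE

(y4) alone gives y4 = 1.
(y1) alone gives y1 = 1.
(y5) alone gives y5 = 1.
That conflicts with the unit clause (y5').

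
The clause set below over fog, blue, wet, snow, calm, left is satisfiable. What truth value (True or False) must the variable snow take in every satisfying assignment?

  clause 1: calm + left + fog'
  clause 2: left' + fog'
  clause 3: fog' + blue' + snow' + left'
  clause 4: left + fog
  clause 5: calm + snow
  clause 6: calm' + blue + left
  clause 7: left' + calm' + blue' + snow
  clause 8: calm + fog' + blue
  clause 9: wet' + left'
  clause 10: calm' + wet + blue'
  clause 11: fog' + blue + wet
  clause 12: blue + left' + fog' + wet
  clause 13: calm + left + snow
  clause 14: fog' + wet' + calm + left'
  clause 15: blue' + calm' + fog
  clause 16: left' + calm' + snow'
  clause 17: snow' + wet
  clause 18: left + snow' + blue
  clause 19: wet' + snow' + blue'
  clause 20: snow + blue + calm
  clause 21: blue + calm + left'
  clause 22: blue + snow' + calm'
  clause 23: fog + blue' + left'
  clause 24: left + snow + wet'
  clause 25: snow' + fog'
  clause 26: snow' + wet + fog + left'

False

Suppose snow = 1.
The clause (wet) is unit, so wet = 1.
The clause (left') is unit, so left = 0.
The clause (fog) is unit, so fog = 1.
Now (fog') is unsatisfied and unit — conflict.
So every satisfying assignment has snow = False.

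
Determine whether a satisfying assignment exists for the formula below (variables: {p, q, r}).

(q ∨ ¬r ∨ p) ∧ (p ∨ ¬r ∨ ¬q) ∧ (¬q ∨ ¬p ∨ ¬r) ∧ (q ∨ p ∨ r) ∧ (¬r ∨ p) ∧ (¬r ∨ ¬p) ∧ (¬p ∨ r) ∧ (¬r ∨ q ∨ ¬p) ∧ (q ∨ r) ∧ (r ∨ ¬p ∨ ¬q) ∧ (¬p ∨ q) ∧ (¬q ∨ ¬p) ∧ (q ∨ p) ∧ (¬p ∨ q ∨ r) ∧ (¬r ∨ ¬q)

Suppose r = False.
The clause (¬p) is unit, so p = False.
The clause (q) is unit, so q = True.
All clauses are satisfied.
A satisfying assignment: p: False, q: True, r: False.

Satisfiable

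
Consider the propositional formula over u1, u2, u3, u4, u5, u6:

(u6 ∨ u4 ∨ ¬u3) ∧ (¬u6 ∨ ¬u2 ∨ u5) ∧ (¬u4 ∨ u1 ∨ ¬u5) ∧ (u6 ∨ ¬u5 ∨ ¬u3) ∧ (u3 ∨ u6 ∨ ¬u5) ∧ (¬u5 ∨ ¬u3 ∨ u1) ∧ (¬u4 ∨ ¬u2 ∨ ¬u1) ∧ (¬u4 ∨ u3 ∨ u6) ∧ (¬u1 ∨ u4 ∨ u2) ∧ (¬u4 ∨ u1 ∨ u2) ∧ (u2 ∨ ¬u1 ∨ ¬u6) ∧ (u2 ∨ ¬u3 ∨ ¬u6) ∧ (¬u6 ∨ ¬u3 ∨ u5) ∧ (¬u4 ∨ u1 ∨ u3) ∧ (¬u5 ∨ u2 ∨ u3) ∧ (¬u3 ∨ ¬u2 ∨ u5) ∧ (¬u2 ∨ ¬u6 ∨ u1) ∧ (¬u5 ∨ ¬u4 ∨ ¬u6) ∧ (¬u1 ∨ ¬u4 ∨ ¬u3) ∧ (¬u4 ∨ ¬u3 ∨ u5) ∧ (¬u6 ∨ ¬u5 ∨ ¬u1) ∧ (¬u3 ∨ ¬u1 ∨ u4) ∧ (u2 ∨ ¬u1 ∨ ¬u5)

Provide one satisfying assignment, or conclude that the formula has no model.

Branch on u6: set u6 = True.
Branch on u2: set u2 = False.
(¬u1) alone gives u1 = False.
(¬u4) alone gives u4 = False.
(¬u3) alone gives u3 = False.
(¬u5) alone gives u5 = False.
All clauses are satisfied.

u1 ↦ False, u2 ↦ False, u3 ↦ False, u4 ↦ False, u5 ↦ False, u6 ↦ True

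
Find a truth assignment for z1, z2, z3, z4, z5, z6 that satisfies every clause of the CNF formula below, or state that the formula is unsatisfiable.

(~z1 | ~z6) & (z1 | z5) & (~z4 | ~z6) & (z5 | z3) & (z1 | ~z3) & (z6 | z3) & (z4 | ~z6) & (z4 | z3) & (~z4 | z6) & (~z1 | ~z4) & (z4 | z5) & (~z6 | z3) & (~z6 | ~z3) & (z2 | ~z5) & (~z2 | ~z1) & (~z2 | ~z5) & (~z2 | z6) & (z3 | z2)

UNSATISFIABLE

Try z1 = 0.
Unit clause (z5) forces z5 = 1.
Unit clause (~z3) forces z3 = 0.
Unit clause (z6) forces z6 = 1.
But (~z6) is also a unit clause — contradiction.
Undo z1 and try z1 = 1.
Unit clause (~z6) forces z6 = 0.
Unit clause (z3) forces z3 = 1.
Unit clause (~z4) forces z4 = 0.
Unit clause (z5) forces z5 = 1.
Unit clause (z2) forces z2 = 1.
But (~z2) is also a unit clause — contradiction.
Both values of z1 lead to a conflict.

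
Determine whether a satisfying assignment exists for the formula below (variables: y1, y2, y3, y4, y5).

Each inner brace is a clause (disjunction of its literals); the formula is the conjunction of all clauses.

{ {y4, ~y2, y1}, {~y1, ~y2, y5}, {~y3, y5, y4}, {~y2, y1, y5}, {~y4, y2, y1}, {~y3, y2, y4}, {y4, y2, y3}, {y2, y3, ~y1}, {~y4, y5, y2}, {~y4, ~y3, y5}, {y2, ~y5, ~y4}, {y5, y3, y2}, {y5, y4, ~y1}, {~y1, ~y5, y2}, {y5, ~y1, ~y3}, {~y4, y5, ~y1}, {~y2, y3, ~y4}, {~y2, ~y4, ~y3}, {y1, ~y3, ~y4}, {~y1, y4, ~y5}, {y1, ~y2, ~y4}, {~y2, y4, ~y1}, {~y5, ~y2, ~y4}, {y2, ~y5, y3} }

Case y4 = 1:
Case y2 = 1:
The clause (y3) is unit, so y3 = 1.
But (~y3) is also a unit clause — contradiction.
So y2 must be the other value — set y2 = 0.
The clause (y1) is unit, so y1 = 1.
The clause (y3) is unit, so y3 = 1.
The clause (y5) is unit, so y5 = 1.
But (~y5) is also a unit clause — contradiction.
Both values of y2 lead to a conflict.
So y4 must be the other value — set y4 = 0.
Case y2 = 0:
The clause (~y3) is unit, so y3 = 0.
But (y3) is also a unit clause — contradiction.
So y2 must be the other value — set y2 = 1.
The clause (y1) is unit, so y1 = 1.
But (~y1) is also a unit clause — contradiction.
Both values of y2 lead to a conflict.
Both values of y4 lead to a conflict.
No assignment satisfies every clause.

No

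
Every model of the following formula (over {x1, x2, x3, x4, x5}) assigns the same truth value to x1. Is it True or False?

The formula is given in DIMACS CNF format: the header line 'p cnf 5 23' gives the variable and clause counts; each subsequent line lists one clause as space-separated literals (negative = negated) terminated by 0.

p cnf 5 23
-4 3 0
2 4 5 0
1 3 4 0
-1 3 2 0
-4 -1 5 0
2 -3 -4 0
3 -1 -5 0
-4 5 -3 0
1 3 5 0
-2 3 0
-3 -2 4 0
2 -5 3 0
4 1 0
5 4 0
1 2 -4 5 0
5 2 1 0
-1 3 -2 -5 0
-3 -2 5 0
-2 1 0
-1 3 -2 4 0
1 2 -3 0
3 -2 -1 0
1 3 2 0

True

Suppose x1 = False.
From the singleton clause (x4), x4 = True.
From the singleton clause (x3), x3 = True.
From the singleton clause (x2), x2 = True.
But (¬x2) is also a unit clause — contradiction.
So every satisfying assignment has x1 = True.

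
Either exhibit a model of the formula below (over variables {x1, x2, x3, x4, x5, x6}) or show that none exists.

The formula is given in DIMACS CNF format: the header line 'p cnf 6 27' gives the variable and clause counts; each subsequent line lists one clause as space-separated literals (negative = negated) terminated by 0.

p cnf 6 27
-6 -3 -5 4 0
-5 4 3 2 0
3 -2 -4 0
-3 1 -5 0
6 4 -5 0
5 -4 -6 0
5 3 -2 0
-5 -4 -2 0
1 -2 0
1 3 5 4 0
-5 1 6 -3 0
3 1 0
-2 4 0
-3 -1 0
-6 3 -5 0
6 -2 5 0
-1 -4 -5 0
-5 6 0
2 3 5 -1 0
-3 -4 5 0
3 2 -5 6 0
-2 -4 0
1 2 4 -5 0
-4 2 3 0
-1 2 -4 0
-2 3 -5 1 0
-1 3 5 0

Suppose x1 = False.
(¬x2) alone gives x2 = False.
(x3) alone gives x3 = True.
(¬x5) alone gives x5 = False.
(¬x4) alone gives x4 = False.
No clause remains; x6 is free.

x1=False, x2=False, x3=True, x4=False, x5=False, x6=True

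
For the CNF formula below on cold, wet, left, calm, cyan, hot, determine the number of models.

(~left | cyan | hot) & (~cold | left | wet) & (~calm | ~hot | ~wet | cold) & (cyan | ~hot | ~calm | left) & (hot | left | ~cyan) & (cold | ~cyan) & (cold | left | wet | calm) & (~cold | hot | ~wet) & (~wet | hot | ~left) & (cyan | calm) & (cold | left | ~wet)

There are 2^6 = 64 truth assignments over (cold, wet, left, calm, cyan, hot).
Split on cyan. With cyan = 1, the clauses containing cyan are satisfied and ~cyan drops from the rest; 8 of the 2^5 = 32 assignments to the other variables satisfy what remains.
With cyan = 0, by the same count on the reduced clause set, 4 assignments work.
(One model: cold=F, wet=F, left=F, calm=T, cyan=F, hot=F.)
Total: 8 + 4 = 12.

12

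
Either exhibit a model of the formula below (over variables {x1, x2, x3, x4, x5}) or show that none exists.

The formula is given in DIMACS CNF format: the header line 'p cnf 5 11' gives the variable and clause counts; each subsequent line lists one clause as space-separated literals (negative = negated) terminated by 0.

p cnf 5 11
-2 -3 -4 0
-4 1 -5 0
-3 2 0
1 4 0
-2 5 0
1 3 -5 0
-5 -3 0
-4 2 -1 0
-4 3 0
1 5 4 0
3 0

UNSATISFIABLE

(x3) alone gives x3 = True.
(x2) alone gives x2 = True.
(¬x4) alone gives x4 = False.
(x1) alone gives x1 = True.
(x5) alone gives x5 = True.
But (¬x5) is also a unit clause — contradiction.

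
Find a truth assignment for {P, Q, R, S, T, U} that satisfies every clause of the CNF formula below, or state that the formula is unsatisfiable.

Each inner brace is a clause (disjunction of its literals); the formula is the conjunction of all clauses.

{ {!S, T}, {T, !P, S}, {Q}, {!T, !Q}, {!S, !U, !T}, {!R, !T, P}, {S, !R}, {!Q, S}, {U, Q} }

UNSATISFIABLE

The clause (Q) is unit, so Q = true.
The clause (!T) is unit, so T = false.
The clause (!S) is unit, so S = false.
Now (S) is unsatisfied and unit — conflict.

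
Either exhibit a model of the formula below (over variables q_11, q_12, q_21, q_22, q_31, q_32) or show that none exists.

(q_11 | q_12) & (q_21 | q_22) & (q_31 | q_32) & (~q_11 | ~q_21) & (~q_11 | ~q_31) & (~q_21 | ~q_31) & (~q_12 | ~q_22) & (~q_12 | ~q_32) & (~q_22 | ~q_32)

Suppose q_11 = 1.
Unit clause (~q_21) forces q_21 = 0.
Unit clause (q_22) forces q_22 = 1.
Unit clause (~q_31) forces q_31 = 0.
Unit clause (q_32) forces q_32 = 1.
Now (~q_32) is unsatisfied and unit — conflict.
That branch fails; take q_11 = 0 instead.
Unit clause (q_12) forces q_12 = 1.
Unit clause (~q_22) forces q_22 = 0.
Unit clause (q_21) forces q_21 = 1.
Unit clause (~q_31) forces q_31 = 0.
Unit clause (q_32) forces q_32 = 1.
Now (~q_32) is unsatisfied and unit — conflict.
Both values of q_11 lead to a conflict.

UNSATISFIABLE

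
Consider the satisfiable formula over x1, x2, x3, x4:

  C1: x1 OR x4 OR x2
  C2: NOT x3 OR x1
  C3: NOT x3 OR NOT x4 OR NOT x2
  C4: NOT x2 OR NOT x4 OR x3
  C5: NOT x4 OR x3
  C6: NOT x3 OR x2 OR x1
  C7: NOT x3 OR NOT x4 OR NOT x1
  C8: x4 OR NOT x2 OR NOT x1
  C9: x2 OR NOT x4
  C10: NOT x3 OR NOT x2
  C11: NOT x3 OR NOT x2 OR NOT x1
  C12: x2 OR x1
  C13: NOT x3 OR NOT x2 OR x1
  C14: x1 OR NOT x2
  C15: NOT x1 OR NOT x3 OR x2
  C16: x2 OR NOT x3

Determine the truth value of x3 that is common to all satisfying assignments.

False

Suppose x3 = true.
Unit clause (x1) forces x1 = true.
Unit clause (NOT x4) forces x4 = false.
Unit clause (NOT x2) forces x2 = false.
That conflicts with the unit clause (x2).
So every satisfying assignment has x3 = False.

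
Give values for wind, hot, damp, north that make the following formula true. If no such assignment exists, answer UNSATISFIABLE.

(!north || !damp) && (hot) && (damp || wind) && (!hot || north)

wind ↦ true, hot ↦ true, damp ↦ false, north ↦ true

(hot) alone gives hot = true.
(north) alone gives north = true.
(!damp) alone gives damp = false.
(wind) alone gives wind = true.
Every clause now holds.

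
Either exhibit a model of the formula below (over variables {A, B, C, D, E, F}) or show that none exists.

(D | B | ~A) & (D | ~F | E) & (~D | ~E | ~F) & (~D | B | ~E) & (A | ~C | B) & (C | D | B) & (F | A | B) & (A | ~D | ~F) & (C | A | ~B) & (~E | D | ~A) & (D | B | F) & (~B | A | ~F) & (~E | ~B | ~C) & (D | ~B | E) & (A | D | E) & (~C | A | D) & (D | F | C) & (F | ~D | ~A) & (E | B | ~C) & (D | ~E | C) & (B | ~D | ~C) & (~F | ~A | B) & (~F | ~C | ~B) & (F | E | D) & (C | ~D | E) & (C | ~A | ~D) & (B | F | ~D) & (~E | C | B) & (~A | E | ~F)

Suppose D = 1.
Suppose E = 0.
The clause (C) is unit, so C = 1.
The clause (B) is unit, so B = 1.
The clause (~F) is unit, so F = 0.
The clause (~A) is unit, so A = 0.
All clauses are satisfied.

A ↦ 0,  B ↦ 1,  C ↦ 1,  D ↦ 1,  E ↦ 0,  F ↦ 0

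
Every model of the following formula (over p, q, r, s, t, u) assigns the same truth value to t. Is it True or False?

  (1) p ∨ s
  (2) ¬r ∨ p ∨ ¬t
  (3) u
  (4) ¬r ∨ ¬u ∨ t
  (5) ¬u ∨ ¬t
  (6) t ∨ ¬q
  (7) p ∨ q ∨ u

False

Suppose t = True.
Unit clause (u) forces u = True.
But (¬u) is also a unit clause — contradiction.
So every satisfying assignment has t = False.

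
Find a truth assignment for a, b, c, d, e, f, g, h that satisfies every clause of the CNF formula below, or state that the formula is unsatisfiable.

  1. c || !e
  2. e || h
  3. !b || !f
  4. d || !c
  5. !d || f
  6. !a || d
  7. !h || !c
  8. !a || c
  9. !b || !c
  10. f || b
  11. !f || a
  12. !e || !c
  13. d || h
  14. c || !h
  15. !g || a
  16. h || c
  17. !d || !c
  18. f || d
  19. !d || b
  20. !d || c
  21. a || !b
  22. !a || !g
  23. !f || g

UNSATISFIABLE

Case c = true:
(d) alone gives d = true.
Now (!d) is unsatisfied and unit — conflict.
That branch fails; take c = false instead.
(!e) alone gives e = false.
(h) alone gives h = true.
Now (!h) is unsatisfied and unit — conflict.
Neither c = true nor c = false works.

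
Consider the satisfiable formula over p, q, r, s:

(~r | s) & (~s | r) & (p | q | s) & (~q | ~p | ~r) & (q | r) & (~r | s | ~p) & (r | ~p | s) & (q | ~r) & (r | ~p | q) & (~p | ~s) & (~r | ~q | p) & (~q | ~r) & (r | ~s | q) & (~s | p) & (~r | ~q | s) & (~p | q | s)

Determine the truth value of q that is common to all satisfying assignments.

True

Suppose q = 0.
The clause (r) is unit, so r = 1.
Now (~r) is unsatisfied and unit — conflict.
So every satisfying assignment has q = True.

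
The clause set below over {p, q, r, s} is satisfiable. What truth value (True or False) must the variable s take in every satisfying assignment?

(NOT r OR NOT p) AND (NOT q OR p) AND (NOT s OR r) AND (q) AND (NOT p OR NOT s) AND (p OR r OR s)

Suppose s = true.
Unit clause (r) forces r = true.
Unit clause (NOT p) forces p = false.
Unit clause (NOT q) forces q = false.
But (q) is also a unit clause — contradiction.
So every satisfying assignment has s = False.

False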